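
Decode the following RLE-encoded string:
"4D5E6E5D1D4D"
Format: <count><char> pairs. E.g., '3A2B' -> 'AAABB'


Expanding each <count><char> pair:
  4D -> 'DDDD'
  5E -> 'EEEEE'
  6E -> 'EEEEEE'
  5D -> 'DDDDD'
  1D -> 'D'
  4D -> 'DDDD'

Decoded = DDDDEEEEEEEEEEEDDDDDDDDDD


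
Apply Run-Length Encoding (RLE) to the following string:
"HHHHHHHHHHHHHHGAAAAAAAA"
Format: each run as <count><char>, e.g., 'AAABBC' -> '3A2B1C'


Scanning runs left to right:
  i=0: run of 'H' x 14 -> '14H'
  i=14: run of 'G' x 1 -> '1G'
  i=15: run of 'A' x 8 -> '8A'

RLE = 14H1G8A


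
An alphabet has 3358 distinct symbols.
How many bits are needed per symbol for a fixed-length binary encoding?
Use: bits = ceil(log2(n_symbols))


log2(3358) = 11.7134
Bracket: 2^11 = 2048 < 3358 <= 2^12 = 4096
So ceil(log2(3358)) = 12

bits = ceil(log2(3358)) = ceil(11.7134) = 12 bits


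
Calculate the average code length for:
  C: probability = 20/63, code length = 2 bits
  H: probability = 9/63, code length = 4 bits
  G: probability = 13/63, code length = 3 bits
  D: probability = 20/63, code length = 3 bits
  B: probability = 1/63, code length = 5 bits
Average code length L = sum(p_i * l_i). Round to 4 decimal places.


Weighted contributions p_i * l_i:
  C: (20/63) * 2 = 40/63
  H: (9/63) * 4 = 36/63
  G: (13/63) * 3 = 39/63
  D: (20/63) * 3 = 60/63
  B: (1/63) * 5 = 5/63
Sum = (40 + 36 + 39 + 60 + 5)/63 = 180/63

L = 180/63 = 2.8571 bits/symbol


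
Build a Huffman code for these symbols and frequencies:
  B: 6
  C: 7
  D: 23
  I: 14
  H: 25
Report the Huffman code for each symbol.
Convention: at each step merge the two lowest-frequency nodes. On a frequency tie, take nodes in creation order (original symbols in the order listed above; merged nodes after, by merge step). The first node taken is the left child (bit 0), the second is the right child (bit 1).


Huffman tree construction:
Step 1: Merge B(6) + C(7) = 13
Step 2: Merge (B+C)(13) + I(14) = 27
Step 3: Merge D(23) + H(25) = 48
Step 4: Merge ((B+C)+I)(27) + (D+H)(48) = 75
Read each symbol's code off the tree from the root (left child = 0, right child = 1).

Codes:
  B: 000 (length 3)
  C: 001 (length 3)
  D: 10 (length 2)
  I: 01 (length 2)
  H: 11 (length 2)
Average code length: 163/75 = 2.1733 bits/symbol


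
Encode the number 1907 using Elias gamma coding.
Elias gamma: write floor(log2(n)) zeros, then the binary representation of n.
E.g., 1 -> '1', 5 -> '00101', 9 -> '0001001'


num_bits = floor(log2(1907)) + 1 = 11
leading_zeros = num_bits - 1 = 10
binary(1907) = 11101110011

Elias gamma(1907) = '0000000000' + '11101110011' = 000000000011101110011 (21 bits)


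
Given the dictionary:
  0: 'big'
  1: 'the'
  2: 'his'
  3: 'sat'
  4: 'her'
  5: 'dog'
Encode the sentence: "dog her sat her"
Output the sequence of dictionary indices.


Look up each word in the dictionary:
  'dog' -> 5
  'her' -> 4
  'sat' -> 3
  'her' -> 4

Encoded: [5, 4, 3, 4]


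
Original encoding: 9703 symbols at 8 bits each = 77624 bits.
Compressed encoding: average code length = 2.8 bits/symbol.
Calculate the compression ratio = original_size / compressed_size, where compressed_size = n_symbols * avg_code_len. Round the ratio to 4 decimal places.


original_size = n_symbols * orig_bits = 9703 * 8 = 77624 bits
compressed_size = n_symbols * avg_code_len = 9703 * 2.8 = 27168.4 bits
ratio = original_size / compressed_size = 77624 / 27168.4 = 2.8571

Compression ratio = 2.8571


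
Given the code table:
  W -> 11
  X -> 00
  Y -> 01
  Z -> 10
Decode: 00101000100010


Decoding:
00 -> X
10 -> Z
10 -> Z
00 -> X
10 -> Z
00 -> X
10 -> Z


Result: XZZXZXZ


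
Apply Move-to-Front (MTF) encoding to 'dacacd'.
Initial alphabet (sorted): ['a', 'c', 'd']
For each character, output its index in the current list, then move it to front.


MTF encoding:
'd': index 2 in ['a', 'c', 'd'] -> ['d', 'a', 'c']
'a': index 1 in ['d', 'a', 'c'] -> ['a', 'd', 'c']
'c': index 2 in ['a', 'd', 'c'] -> ['c', 'a', 'd']
'a': index 1 in ['c', 'a', 'd'] -> ['a', 'c', 'd']
'c': index 1 in ['a', 'c', 'd'] -> ['c', 'a', 'd']
'd': index 2 in ['c', 'a', 'd'] -> ['d', 'c', 'a']


Output: [2, 1, 2, 1, 1, 2]


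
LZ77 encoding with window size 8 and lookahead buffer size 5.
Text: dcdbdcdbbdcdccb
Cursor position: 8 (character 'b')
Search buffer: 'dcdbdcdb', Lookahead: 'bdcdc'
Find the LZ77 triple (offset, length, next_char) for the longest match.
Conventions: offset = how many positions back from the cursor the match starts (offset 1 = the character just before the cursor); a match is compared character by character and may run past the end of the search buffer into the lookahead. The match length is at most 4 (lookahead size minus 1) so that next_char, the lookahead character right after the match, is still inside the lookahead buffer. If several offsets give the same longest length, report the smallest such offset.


Try each offset into the search buffer:
  offset=1 (pos 7, char 'b'): match length 1
  offset=2 (pos 6, char 'd'): match length 0
  offset=3 (pos 5, char 'c'): match length 0
  offset=4 (pos 4, char 'd'): match length 0
  offset=5 (pos 3, char 'b'): match length 4
  offset=6 (pos 2, char 'd'): match length 0
  offset=7 (pos 1, char 'c'): match length 0
  offset=8 (pos 0, char 'd'): match length 0
Longest match has length 4 at offset 5.
next_char = character at position 8 + 4 = 12 -> 'c'

Best match: offset=5, length=4 (matching 'bdcd' starting at position 3)
LZ77 triple: (5, 4, 'c')


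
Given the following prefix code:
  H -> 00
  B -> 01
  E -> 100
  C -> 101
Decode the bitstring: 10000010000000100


Decoding step by step:
Bits 100 -> E
Bits 00 -> H
Bits 01 -> B
Bits 00 -> H
Bits 00 -> H
Bits 00 -> H
Bits 01 -> B
Bits 00 -> H


Decoded message: EHBHHHBH


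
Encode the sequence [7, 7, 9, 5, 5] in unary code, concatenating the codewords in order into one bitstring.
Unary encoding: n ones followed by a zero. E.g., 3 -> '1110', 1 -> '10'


Encode each number as n ones followed by a terminating 0:
  7 -> 11111110 (8 bits)
  7 -> 11111110 (8 bits)
  9 -> 1111111110 (10 bits)
  5 -> 111110 (6 bits)
  5 -> 111110 (6 bits)
Total length = 8 + 8 + 10 + 6 + 6 = 38 bits.

Unary([7, 7, 9, 5, 5]) = 11111110111111101111111110111110111110 (38 bits)


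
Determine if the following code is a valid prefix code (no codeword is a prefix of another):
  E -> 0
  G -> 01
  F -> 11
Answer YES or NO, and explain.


Checking each pair (does one codeword prefix another?):
  E='0' vs G='01': prefix -- VIOLATION

NO -- this is NOT a valid prefix code. E (0) is a prefix of G (01).


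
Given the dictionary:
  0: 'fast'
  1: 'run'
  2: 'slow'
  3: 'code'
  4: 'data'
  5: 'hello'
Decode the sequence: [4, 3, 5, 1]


Look up each index in the dictionary:
  4 -> 'data'
  3 -> 'code'
  5 -> 'hello'
  1 -> 'run'

Decoded: "data code hello run"


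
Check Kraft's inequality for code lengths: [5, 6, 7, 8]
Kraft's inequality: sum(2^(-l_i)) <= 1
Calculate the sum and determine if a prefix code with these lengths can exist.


Sum = 2^(-5) + 2^(-6) + 2^(-7) + 2^(-8)
    = 0.03125 + 0.015625 + 0.0078125 + 0.00390625
    = 15/256 = 0.05859375
Since 0.05859375 <= 1, Kraft's inequality IS satisfied.
A prefix code with these lengths CAN exist.

Kraft sum = 0.05859375. Satisfied.


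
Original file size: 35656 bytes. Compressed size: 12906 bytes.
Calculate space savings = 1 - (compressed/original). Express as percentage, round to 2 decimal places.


ratio = compressed/original = 12906/35656 = 0.361959
savings = 1 - ratio = 1 - 0.361959 = 0.638041
as a percentage: 0.638041 * 100 = 63.8%

Space savings = 1 - 12906/35656 = 63.8%


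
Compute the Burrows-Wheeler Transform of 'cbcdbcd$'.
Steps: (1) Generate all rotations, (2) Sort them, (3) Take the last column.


Rotations (sorted):
  0: $cbcdbcd -> last char: d
  1: bcd$cbcd -> last char: d
  2: bcdbcd$c -> last char: c
  3: cbcdbcd$ -> last char: $
  4: cd$cbcdb -> last char: b
  5: cdbcd$cb -> last char: b
  6: d$cbcdbc -> last char: c
  7: dbcd$cbc -> last char: c


BWT = ddc$bbcc


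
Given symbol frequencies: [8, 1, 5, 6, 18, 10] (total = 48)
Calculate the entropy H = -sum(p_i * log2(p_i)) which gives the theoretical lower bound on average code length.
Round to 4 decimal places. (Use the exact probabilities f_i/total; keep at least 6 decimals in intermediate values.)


Per-symbol terms -p_i * log2(p_i) with p_i = f_i/48:
  p = 8/48 = 0.166667: log2(p) = -2.584963, -p*log2(p) = 0.430827
  p = 1/48 = 0.020833: log2(p) = -5.584963, -p*log2(p) = 0.116353
  p = 5/48 = 0.104167: log2(p) = -3.263034, -p*log2(p) = 0.339899
  p = 6/48 = 0.125000: log2(p) = -3.000000, -p*log2(p) = 0.375000
  p = 18/48 = 0.375000: log2(p) = -1.415037, -p*log2(p) = 0.530639
  p = 10/48 = 0.208333: log2(p) = -2.263034, -p*log2(p) = 0.471466
H = 0.430827 + 0.116353 + 0.339899 + 0.375000 + 0.530639 + 0.471466 = 2.264184

H = 2.2642 bits/symbol


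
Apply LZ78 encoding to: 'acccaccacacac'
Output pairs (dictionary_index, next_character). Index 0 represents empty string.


LZ78 encoding steps:
Dictionary: {0: ''}
Step 1: w='' (idx 0), next='a' -> output (0, 'a'), add 'a' as idx 1
Step 2: w='' (idx 0), next='c' -> output (0, 'c'), add 'c' as idx 2
Step 3: w='c' (idx 2), next='c' -> output (2, 'c'), add 'cc' as idx 3
Step 4: w='a' (idx 1), next='c' -> output (1, 'c'), add 'ac' as idx 4
Step 5: w='c' (idx 2), next='a' -> output (2, 'a'), add 'ca' as idx 5
Step 6: w='ca' (idx 5), next='c' -> output (5, 'c'), add 'cac' as idx 6
Step 7: w='ac' (idx 4), end of input -> output (4, '')


Encoded: [(0, 'a'), (0, 'c'), (2, 'c'), (1, 'c'), (2, 'a'), (5, 'c'), (4, '')]


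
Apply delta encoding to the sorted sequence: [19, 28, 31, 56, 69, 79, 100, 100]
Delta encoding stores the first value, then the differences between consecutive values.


First value: 19
Deltas:
  28 - 19 = 9
  31 - 28 = 3
  56 - 31 = 25
  69 - 56 = 13
  79 - 69 = 10
  100 - 79 = 21
  100 - 100 = 0


Delta encoded: [19, 9, 3, 25, 13, 10, 21, 0]


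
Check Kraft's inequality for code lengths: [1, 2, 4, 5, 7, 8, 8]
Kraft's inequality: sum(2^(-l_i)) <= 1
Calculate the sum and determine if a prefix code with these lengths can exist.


Sum = 2^(-1) + 2^(-2) + 2^(-4) + 2^(-5) + 2^(-7) + 2^(-8) + 2^(-8)
    = 0.5 + 0.25 + 0.0625 + 0.03125 + 0.0078125 + 0.00390625 + 0.00390625
    = 220/256 = 0.859375
Since 0.859375 <= 1, Kraft's inequality IS satisfied.
A prefix code with these lengths CAN exist.

Kraft sum = 0.859375. Satisfied.


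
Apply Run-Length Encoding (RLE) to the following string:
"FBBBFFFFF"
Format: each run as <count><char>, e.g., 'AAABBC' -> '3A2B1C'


Scanning runs left to right:
  i=0: run of 'F' x 1 -> '1F'
  i=1: run of 'B' x 3 -> '3B'
  i=4: run of 'F' x 5 -> '5F'

RLE = 1F3B5F


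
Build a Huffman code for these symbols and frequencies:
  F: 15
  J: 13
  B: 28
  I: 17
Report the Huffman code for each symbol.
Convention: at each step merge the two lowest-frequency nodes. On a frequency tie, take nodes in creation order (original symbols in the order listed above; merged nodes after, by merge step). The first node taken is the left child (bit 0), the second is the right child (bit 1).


Huffman tree construction:
Step 1: Merge J(13) + F(15) = 28
Step 2: Merge I(17) + B(28) = 45
Step 3: Merge (J+F)(28) + (I+B)(45) = 73
Read each symbol's code off the tree from the root (left child = 0, right child = 1).

Codes:
  F: 01 (length 2)
  J: 00 (length 2)
  B: 11 (length 2)
  I: 10 (length 2)
Average code length: 146/73 = 2.0000 bits/symbol


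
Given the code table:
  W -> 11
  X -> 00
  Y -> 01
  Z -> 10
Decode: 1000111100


Decoding:
10 -> Z
00 -> X
11 -> W
11 -> W
00 -> X


Result: ZXWWX


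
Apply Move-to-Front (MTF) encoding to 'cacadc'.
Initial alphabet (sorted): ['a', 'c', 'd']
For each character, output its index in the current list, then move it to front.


MTF encoding:
'c': index 1 in ['a', 'c', 'd'] -> ['c', 'a', 'd']
'a': index 1 in ['c', 'a', 'd'] -> ['a', 'c', 'd']
'c': index 1 in ['a', 'c', 'd'] -> ['c', 'a', 'd']
'a': index 1 in ['c', 'a', 'd'] -> ['a', 'c', 'd']
'd': index 2 in ['a', 'c', 'd'] -> ['d', 'a', 'c']
'c': index 2 in ['d', 'a', 'c'] -> ['c', 'd', 'a']


Output: [1, 1, 1, 1, 2, 2]


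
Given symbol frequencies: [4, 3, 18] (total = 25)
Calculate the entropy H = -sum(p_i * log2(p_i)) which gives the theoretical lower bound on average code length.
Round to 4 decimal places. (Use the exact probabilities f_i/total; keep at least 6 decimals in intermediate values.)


Per-symbol terms -p_i * log2(p_i) with p_i = f_i/25:
  p = 4/25 = 0.160000: log2(p) = -2.643856, -p*log2(p) = 0.423017
  p = 3/25 = 0.120000: log2(p) = -3.058894, -p*log2(p) = 0.367067
  p = 18/25 = 0.720000: log2(p) = -0.473931, -p*log2(p) = 0.341230
H = 0.423017 + 0.367067 + 0.341230 = 1.131314

H = 1.1313 bits/symbol


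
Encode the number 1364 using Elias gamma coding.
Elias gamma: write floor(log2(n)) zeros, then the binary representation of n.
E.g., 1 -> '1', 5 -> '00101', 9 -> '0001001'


num_bits = floor(log2(1364)) + 1 = 11
leading_zeros = num_bits - 1 = 10
binary(1364) = 10101010100

Elias gamma(1364) = '0000000000' + '10101010100' = 000000000010101010100 (21 bits)


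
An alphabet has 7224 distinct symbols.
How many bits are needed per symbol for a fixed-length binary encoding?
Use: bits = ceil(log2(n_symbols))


log2(7224) = 12.8186
Bracket: 2^12 = 4096 < 7224 <= 2^13 = 8192
So ceil(log2(7224)) = 13

bits = ceil(log2(7224)) = ceil(12.8186) = 13 bits


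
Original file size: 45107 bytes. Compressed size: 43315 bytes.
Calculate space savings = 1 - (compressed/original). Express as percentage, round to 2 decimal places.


ratio = compressed/original = 43315/45107 = 0.960272
savings = 1 - ratio = 1 - 0.960272 = 0.039728
as a percentage: 0.039728 * 100 = 3.97%

Space savings = 1 - 43315/45107 = 3.97%


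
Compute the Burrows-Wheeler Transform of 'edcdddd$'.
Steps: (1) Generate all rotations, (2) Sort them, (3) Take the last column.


Rotations (sorted):
  0: $edcdddd -> last char: d
  1: cdddd$ed -> last char: d
  2: d$edcddd -> last char: d
  3: dcdddd$e -> last char: e
  4: dd$edcdd -> last char: d
  5: ddd$edcd -> last char: d
  6: dddd$edc -> last char: c
  7: edcdddd$ -> last char: $


BWT = dddeddc$


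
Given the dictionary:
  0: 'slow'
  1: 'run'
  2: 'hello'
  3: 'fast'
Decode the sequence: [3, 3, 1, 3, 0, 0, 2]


Look up each index in the dictionary:
  3 -> 'fast'
  3 -> 'fast'
  1 -> 'run'
  3 -> 'fast'
  0 -> 'slow'
  0 -> 'slow'
  2 -> 'hello'

Decoded: "fast fast run fast slow slow hello"


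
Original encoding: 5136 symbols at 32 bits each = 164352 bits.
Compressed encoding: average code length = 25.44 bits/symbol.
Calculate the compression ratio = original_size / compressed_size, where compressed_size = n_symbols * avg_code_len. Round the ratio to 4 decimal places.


original_size = n_symbols * orig_bits = 5136 * 32 = 164352 bits
compressed_size = n_symbols * avg_code_len = 5136 * 25.44 = 130659.84 bits
ratio = original_size / compressed_size = 164352 / 130659.84 = 1.2579

Compression ratio = 1.2579


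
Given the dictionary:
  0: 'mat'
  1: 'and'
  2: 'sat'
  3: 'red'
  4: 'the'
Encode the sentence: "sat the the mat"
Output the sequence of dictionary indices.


Look up each word in the dictionary:
  'sat' -> 2
  'the' -> 4
  'the' -> 4
  'mat' -> 0

Encoded: [2, 4, 4, 0]


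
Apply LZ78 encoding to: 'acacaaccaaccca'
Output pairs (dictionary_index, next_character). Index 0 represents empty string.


LZ78 encoding steps:
Dictionary: {0: ''}
Step 1: w='' (idx 0), next='a' -> output (0, 'a'), add 'a' as idx 1
Step 2: w='' (idx 0), next='c' -> output (0, 'c'), add 'c' as idx 2
Step 3: w='a' (idx 1), next='c' -> output (1, 'c'), add 'ac' as idx 3
Step 4: w='a' (idx 1), next='a' -> output (1, 'a'), add 'aa' as idx 4
Step 5: w='c' (idx 2), next='c' -> output (2, 'c'), add 'cc' as idx 5
Step 6: w='aa' (idx 4), next='c' -> output (4, 'c'), add 'aac' as idx 6
Step 7: w='cc' (idx 5), next='a' -> output (5, 'a'), add 'cca' as idx 7


Encoded: [(0, 'a'), (0, 'c'), (1, 'c'), (1, 'a'), (2, 'c'), (4, 'c'), (5, 'a')]


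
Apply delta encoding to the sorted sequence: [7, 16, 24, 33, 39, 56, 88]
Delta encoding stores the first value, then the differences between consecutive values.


First value: 7
Deltas:
  16 - 7 = 9
  24 - 16 = 8
  33 - 24 = 9
  39 - 33 = 6
  56 - 39 = 17
  88 - 56 = 32


Delta encoded: [7, 9, 8, 9, 6, 17, 32]


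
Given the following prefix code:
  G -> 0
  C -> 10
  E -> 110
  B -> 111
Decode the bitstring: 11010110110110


Decoding step by step:
Bits 110 -> E
Bits 10 -> C
Bits 110 -> E
Bits 110 -> E
Bits 110 -> E


Decoded message: ECEEE


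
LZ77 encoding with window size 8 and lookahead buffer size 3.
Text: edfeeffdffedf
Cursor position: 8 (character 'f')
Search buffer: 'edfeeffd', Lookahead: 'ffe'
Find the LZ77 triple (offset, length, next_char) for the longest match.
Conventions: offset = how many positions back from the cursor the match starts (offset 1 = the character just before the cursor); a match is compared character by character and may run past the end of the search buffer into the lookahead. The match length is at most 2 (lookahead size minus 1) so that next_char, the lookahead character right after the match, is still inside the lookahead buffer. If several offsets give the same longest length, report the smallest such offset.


Try each offset into the search buffer:
  offset=1 (pos 7, char 'd'): match length 0
  offset=2 (pos 6, char 'f'): match length 1
  offset=3 (pos 5, char 'f'): match length 2
  offset=4 (pos 4, char 'e'): match length 0
  offset=5 (pos 3, char 'e'): match length 0
  offset=6 (pos 2, char 'f'): match length 1
  offset=7 (pos 1, char 'd'): match length 0
  offset=8 (pos 0, char 'e'): match length 0
Longest match has length 2 at offset 3.
next_char = character at position 8 + 2 = 10 -> 'e'

Best match: offset=3, length=2 (matching 'ff' starting at position 5)
LZ77 triple: (3, 2, 'e')


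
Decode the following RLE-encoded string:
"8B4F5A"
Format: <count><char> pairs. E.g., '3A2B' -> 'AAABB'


Expanding each <count><char> pair:
  8B -> 'BBBBBBBB'
  4F -> 'FFFF'
  5A -> 'AAAAA'

Decoded = BBBBBBBBFFFFAAAAA


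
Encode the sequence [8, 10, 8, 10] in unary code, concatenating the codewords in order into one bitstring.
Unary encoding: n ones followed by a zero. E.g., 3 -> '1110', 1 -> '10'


Encode each number as n ones followed by a terminating 0:
  8 -> 111111110 (9 bits)
  10 -> 11111111110 (11 bits)
  8 -> 111111110 (9 bits)
  10 -> 11111111110 (11 bits)
Total length = 9 + 11 + 9 + 11 = 40 bits.

Unary([8, 10, 8, 10]) = 1111111101111111111011111111011111111110 (40 bits)


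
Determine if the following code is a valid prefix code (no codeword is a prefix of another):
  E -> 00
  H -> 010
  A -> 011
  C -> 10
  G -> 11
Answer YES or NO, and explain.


Checking each pair (does one codeword prefix another?):
  E='00' vs H='010': no prefix
  E='00' vs A='011': no prefix
  E='00' vs C='10': no prefix
  E='00' vs G='11': no prefix
  H='010' vs E='00': no prefix
  H='010' vs A='011': no prefix
  H='010' vs C='10': no prefix
  H='010' vs G='11': no prefix
  A='011' vs E='00': no prefix
  A='011' vs H='010': no prefix
  A='011' vs C='10': no prefix
  A='011' vs G='11': no prefix
  C='10' vs E='00': no prefix
  C='10' vs H='010': no prefix
  C='10' vs A='011': no prefix
  C='10' vs G='11': no prefix
  G='11' vs E='00': no prefix
  G='11' vs H='010': no prefix
  G='11' vs A='011': no prefix
  G='11' vs C='10': no prefix
No violation found over all pairs.

YES -- this is a valid prefix code. No codeword is a prefix of any other codeword.


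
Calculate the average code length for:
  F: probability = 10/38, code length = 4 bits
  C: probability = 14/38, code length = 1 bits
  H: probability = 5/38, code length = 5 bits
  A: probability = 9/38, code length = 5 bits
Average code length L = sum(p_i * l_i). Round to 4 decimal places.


Weighted contributions p_i * l_i:
  F: (10/38) * 4 = 40/38
  C: (14/38) * 1 = 14/38
  H: (5/38) * 5 = 25/38
  A: (9/38) * 5 = 45/38
Sum = (40 + 14 + 25 + 45)/38 = 124/38

L = 124/38 = 3.2632 bits/symbol


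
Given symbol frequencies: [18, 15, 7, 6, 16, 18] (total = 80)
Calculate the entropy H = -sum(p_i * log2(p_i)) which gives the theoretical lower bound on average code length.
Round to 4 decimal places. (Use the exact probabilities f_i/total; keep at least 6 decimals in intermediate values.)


Per-symbol terms -p_i * log2(p_i) with p_i = f_i/80:
  p = 18/80 = 0.225000: log2(p) = -2.152003, -p*log2(p) = 0.484201
  p = 15/80 = 0.187500: log2(p) = -2.415037, -p*log2(p) = 0.452820
  p = 7/80 = 0.087500: log2(p) = -3.514573, -p*log2(p) = 0.307525
  p = 6/80 = 0.075000: log2(p) = -3.736966, -p*log2(p) = 0.280272
  p = 16/80 = 0.200000: log2(p) = -2.321928, -p*log2(p) = 0.464386
  p = 18/80 = 0.225000: log2(p) = -2.152003, -p*log2(p) = 0.484201
H = 0.484201 + 0.452820 + 0.307525 + 0.280272 + 0.464386 + 0.484201 = 2.473405

H = 2.4734 bits/symbol


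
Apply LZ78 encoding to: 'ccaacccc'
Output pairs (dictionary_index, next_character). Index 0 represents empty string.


LZ78 encoding steps:
Dictionary: {0: ''}
Step 1: w='' (idx 0), next='c' -> output (0, 'c'), add 'c' as idx 1
Step 2: w='c' (idx 1), next='a' -> output (1, 'a'), add 'ca' as idx 2
Step 3: w='' (idx 0), next='a' -> output (0, 'a'), add 'a' as idx 3
Step 4: w='c' (idx 1), next='c' -> output (1, 'c'), add 'cc' as idx 4
Step 5: w='cc' (idx 4), end of input -> output (4, '')


Encoded: [(0, 'c'), (1, 'a'), (0, 'a'), (1, 'c'), (4, '')]


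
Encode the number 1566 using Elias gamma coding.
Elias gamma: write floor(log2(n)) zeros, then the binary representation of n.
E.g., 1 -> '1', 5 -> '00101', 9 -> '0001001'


num_bits = floor(log2(1566)) + 1 = 11
leading_zeros = num_bits - 1 = 10
binary(1566) = 11000011110

Elias gamma(1566) = '0000000000' + '11000011110' = 000000000011000011110 (21 bits)


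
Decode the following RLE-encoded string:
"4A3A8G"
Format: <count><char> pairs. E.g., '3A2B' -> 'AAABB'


Expanding each <count><char> pair:
  4A -> 'AAAA'
  3A -> 'AAA'
  8G -> 'GGGGGGGG'

Decoded = AAAAAAAGGGGGGGG


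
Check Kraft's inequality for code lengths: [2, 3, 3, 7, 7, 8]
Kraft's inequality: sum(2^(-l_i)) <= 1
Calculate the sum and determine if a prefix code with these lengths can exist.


Sum = 2^(-2) + 2^(-3) + 2^(-3) + 2^(-7) + 2^(-7) + 2^(-8)
    = 0.25 + 0.125 + 0.125 + 0.0078125 + 0.0078125 + 0.00390625
    = 133/256 = 0.51953125
Since 0.51953125 <= 1, Kraft's inequality IS satisfied.
A prefix code with these lengths CAN exist.

Kraft sum = 0.51953125. Satisfied.


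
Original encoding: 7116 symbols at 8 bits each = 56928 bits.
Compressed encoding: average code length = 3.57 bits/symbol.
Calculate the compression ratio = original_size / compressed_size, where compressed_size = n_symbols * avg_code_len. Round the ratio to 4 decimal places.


original_size = n_symbols * orig_bits = 7116 * 8 = 56928 bits
compressed_size = n_symbols * avg_code_len = 7116 * 3.57 = 25404.12 bits
ratio = original_size / compressed_size = 56928 / 25404.12 = 2.2409

Compression ratio = 2.2409


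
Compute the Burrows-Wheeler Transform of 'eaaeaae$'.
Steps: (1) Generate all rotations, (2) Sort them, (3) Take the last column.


Rotations (sorted):
  0: $eaaeaae -> last char: e
  1: aae$eaae -> last char: e
  2: aaeaae$e -> last char: e
  3: ae$eaaea -> last char: a
  4: aeaae$ea -> last char: a
  5: e$eaaeaa -> last char: a
  6: eaae$eaa -> last char: a
  7: eaaeaae$ -> last char: $


BWT = eeeaaaa$


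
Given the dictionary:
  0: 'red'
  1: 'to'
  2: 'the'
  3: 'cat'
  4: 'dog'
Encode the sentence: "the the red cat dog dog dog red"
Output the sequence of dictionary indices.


Look up each word in the dictionary:
  'the' -> 2
  'the' -> 2
  'red' -> 0
  'cat' -> 3
  'dog' -> 4
  'dog' -> 4
  'dog' -> 4
  'red' -> 0

Encoded: [2, 2, 0, 3, 4, 4, 4, 0]


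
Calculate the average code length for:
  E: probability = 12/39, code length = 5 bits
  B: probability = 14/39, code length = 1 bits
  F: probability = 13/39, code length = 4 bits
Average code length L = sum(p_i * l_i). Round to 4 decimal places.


Weighted contributions p_i * l_i:
  E: (12/39) * 5 = 60/39
  B: (14/39) * 1 = 14/39
  F: (13/39) * 4 = 52/39
Sum = (60 + 14 + 52)/39 = 126/39

L = 126/39 = 3.2308 bits/symbol


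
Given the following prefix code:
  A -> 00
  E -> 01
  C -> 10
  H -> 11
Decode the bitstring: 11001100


Decoding step by step:
Bits 11 -> H
Bits 00 -> A
Bits 11 -> H
Bits 00 -> A


Decoded message: HAHA


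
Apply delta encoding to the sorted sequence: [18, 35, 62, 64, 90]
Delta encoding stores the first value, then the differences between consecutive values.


First value: 18
Deltas:
  35 - 18 = 17
  62 - 35 = 27
  64 - 62 = 2
  90 - 64 = 26


Delta encoded: [18, 17, 27, 2, 26]


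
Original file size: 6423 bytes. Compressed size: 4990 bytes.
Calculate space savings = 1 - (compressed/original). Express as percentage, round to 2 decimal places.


ratio = compressed/original = 4990/6423 = 0.776896
savings = 1 - ratio = 1 - 0.776896 = 0.223104
as a percentage: 0.223104 * 100 = 22.31%

Space savings = 1 - 4990/6423 = 22.31%


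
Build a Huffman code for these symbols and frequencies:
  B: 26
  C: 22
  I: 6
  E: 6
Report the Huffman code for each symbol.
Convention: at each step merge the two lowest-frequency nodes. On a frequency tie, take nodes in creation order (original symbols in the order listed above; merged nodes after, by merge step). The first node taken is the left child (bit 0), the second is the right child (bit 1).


Huffman tree construction:
Step 1: Merge I(6) + E(6) = 12
Step 2: Merge (I+E)(12) + C(22) = 34
Step 3: Merge B(26) + ((I+E)+C)(34) = 60
Read each symbol's code off the tree from the root (left child = 0, right child = 1).

Codes:
  B: 0 (length 1)
  C: 11 (length 2)
  I: 100 (length 3)
  E: 101 (length 3)
Average code length: 106/60 = 1.7667 bits/symbol


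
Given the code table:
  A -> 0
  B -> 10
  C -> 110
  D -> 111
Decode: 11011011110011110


Decoding:
110 -> C
110 -> C
111 -> D
10 -> B
0 -> A
111 -> D
10 -> B


Result: CCDBADB


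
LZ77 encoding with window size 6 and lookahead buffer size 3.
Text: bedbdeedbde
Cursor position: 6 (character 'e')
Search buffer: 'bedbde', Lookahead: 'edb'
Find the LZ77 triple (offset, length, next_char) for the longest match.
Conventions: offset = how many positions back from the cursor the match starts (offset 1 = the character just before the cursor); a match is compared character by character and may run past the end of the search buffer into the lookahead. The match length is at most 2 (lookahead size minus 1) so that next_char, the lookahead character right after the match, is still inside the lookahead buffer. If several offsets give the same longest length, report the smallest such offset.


Try each offset into the search buffer:
  offset=1 (pos 5, char 'e'): match length 1
  offset=2 (pos 4, char 'd'): match length 0
  offset=3 (pos 3, char 'b'): match length 0
  offset=4 (pos 2, char 'd'): match length 0
  offset=5 (pos 1, char 'e'): match length 2
  offset=6 (pos 0, char 'b'): match length 0
Longest match has length 2 at offset 5.
next_char = character at position 6 + 2 = 8 -> 'b'

Best match: offset=5, length=2 (matching 'ed' starting at position 1)
LZ77 triple: (5, 2, 'b')


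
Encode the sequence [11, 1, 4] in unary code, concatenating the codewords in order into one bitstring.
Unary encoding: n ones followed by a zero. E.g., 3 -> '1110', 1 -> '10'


Encode each number as n ones followed by a terminating 0:
  11 -> 111111111110 (12 bits)
  1 -> 10 (2 bits)
  4 -> 11110 (5 bits)
Total length = 12 + 2 + 5 = 19 bits.

Unary([11, 1, 4]) = 1111111111101011110 (19 bits)


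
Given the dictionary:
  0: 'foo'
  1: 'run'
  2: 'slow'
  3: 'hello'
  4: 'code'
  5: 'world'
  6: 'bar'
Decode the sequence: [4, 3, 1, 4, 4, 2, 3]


Look up each index in the dictionary:
  4 -> 'code'
  3 -> 'hello'
  1 -> 'run'
  4 -> 'code'
  4 -> 'code'
  2 -> 'slow'
  3 -> 'hello'

Decoded: "code hello run code code slow hello"


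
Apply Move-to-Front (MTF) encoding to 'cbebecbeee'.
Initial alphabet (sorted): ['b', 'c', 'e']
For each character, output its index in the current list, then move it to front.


MTF encoding:
'c': index 1 in ['b', 'c', 'e'] -> ['c', 'b', 'e']
'b': index 1 in ['c', 'b', 'e'] -> ['b', 'c', 'e']
'e': index 2 in ['b', 'c', 'e'] -> ['e', 'b', 'c']
'b': index 1 in ['e', 'b', 'c'] -> ['b', 'e', 'c']
'e': index 1 in ['b', 'e', 'c'] -> ['e', 'b', 'c']
'c': index 2 in ['e', 'b', 'c'] -> ['c', 'e', 'b']
'b': index 2 in ['c', 'e', 'b'] -> ['b', 'c', 'e']
'e': index 2 in ['b', 'c', 'e'] -> ['e', 'b', 'c']
'e': index 0 in ['e', 'b', 'c'] -> ['e', 'b', 'c']
'e': index 0 in ['e', 'b', 'c'] -> ['e', 'b', 'c']


Output: [1, 1, 2, 1, 1, 2, 2, 2, 0, 0]


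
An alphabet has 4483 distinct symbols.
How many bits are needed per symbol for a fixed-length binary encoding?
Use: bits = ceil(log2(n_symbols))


log2(4483) = 12.1302
Bracket: 2^12 = 4096 < 4483 <= 2^13 = 8192
So ceil(log2(4483)) = 13

bits = ceil(log2(4483)) = ceil(12.1302) = 13 bits


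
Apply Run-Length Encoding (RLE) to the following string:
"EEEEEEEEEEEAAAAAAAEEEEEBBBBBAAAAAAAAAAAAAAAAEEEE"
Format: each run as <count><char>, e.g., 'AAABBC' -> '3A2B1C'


Scanning runs left to right:
  i=0: run of 'E' x 11 -> '11E'
  i=11: run of 'A' x 7 -> '7A'
  i=18: run of 'E' x 5 -> '5E'
  i=23: run of 'B' x 5 -> '5B'
  i=28: run of 'A' x 16 -> '16A'
  i=44: run of 'E' x 4 -> '4E'

RLE = 11E7A5E5B16A4E


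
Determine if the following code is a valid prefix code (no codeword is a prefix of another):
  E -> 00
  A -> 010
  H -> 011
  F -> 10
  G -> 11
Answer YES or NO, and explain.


Checking each pair (does one codeword prefix another?):
  E='00' vs A='010': no prefix
  E='00' vs H='011': no prefix
  E='00' vs F='10': no prefix
  E='00' vs G='11': no prefix
  A='010' vs E='00': no prefix
  A='010' vs H='011': no prefix
  A='010' vs F='10': no prefix
  A='010' vs G='11': no prefix
  H='011' vs E='00': no prefix
  H='011' vs A='010': no prefix
  H='011' vs F='10': no prefix
  H='011' vs G='11': no prefix
  F='10' vs E='00': no prefix
  F='10' vs A='010': no prefix
  F='10' vs H='011': no prefix
  F='10' vs G='11': no prefix
  G='11' vs E='00': no prefix
  G='11' vs A='010': no prefix
  G='11' vs H='011': no prefix
  G='11' vs F='10': no prefix
No violation found over all pairs.

YES -- this is a valid prefix code. No codeword is a prefix of any other codeword.


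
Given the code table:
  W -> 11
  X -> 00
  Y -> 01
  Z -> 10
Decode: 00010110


Decoding:
00 -> X
01 -> Y
01 -> Y
10 -> Z


Result: XYYZ


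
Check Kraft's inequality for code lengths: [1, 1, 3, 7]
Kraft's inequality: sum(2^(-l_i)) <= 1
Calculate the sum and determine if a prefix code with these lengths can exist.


Sum = 2^(-1) + 2^(-1) + 2^(-3) + 2^(-7)
    = 0.5 + 0.5 + 0.125 + 0.0078125
    = 145/128 = 1.1328125
Since 1.1328125 > 1, Kraft's inequality is NOT satisfied.
A prefix code with these lengths CANNOT exist.

Kraft sum = 1.1328125. Not satisfied.


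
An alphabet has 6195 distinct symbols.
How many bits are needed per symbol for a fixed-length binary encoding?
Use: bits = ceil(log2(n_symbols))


log2(6195) = 12.5969
Bracket: 2^12 = 4096 < 6195 <= 2^13 = 8192
So ceil(log2(6195)) = 13

bits = ceil(log2(6195)) = ceil(12.5969) = 13 bits


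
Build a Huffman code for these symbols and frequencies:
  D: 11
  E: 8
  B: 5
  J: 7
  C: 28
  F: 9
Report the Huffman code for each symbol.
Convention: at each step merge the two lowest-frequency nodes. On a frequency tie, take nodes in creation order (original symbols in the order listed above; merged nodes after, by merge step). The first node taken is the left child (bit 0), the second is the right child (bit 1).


Huffman tree construction:
Step 1: Merge B(5) + J(7) = 12
Step 2: Merge E(8) + F(9) = 17
Step 3: Merge D(11) + (B+J)(12) = 23
Step 4: Merge (E+F)(17) + (D+(B+J))(23) = 40
Step 5: Merge C(28) + ((E+F)+(D+(B+J)))(40) = 68
Read each symbol's code off the tree from the root (left child = 0, right child = 1).

Codes:
  D: 110 (length 3)
  E: 100 (length 3)
  B: 1110 (length 4)
  J: 1111 (length 4)
  C: 0 (length 1)
  F: 101 (length 3)
Average code length: 160/68 = 2.3529 bits/symbol


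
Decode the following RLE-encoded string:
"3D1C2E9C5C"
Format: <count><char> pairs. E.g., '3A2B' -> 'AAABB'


Expanding each <count><char> pair:
  3D -> 'DDD'
  1C -> 'C'
  2E -> 'EE'
  9C -> 'CCCCCCCCC'
  5C -> 'CCCCC'

Decoded = DDDCEECCCCCCCCCCCCCC


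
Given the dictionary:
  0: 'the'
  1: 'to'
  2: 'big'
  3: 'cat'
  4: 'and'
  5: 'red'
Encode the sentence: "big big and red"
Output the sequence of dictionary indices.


Look up each word in the dictionary:
  'big' -> 2
  'big' -> 2
  'and' -> 4
  'red' -> 5

Encoded: [2, 2, 4, 5]


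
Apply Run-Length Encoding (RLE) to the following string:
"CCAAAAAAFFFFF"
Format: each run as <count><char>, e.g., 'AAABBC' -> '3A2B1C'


Scanning runs left to right:
  i=0: run of 'C' x 2 -> '2C'
  i=2: run of 'A' x 6 -> '6A'
  i=8: run of 'F' x 5 -> '5F'

RLE = 2C6A5F


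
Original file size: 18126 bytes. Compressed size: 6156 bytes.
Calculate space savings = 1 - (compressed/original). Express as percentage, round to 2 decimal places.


ratio = compressed/original = 6156/18126 = 0.339623
savings = 1 - ratio = 1 - 0.339623 = 0.660377
as a percentage: 0.660377 * 100 = 66.04%

Space savings = 1 - 6156/18126 = 66.04%


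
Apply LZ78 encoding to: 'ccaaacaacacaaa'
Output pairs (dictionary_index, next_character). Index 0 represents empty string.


LZ78 encoding steps:
Dictionary: {0: ''}
Step 1: w='' (idx 0), next='c' -> output (0, 'c'), add 'c' as idx 1
Step 2: w='c' (idx 1), next='a' -> output (1, 'a'), add 'ca' as idx 2
Step 3: w='' (idx 0), next='a' -> output (0, 'a'), add 'a' as idx 3
Step 4: w='a' (idx 3), next='c' -> output (3, 'c'), add 'ac' as idx 4
Step 5: w='a' (idx 3), next='a' -> output (3, 'a'), add 'aa' as idx 5
Step 6: w='ca' (idx 2), next='c' -> output (2, 'c'), add 'cac' as idx 6
Step 7: w='aa' (idx 5), next='a' -> output (5, 'a'), add 'aaa' as idx 7


Encoded: [(0, 'c'), (1, 'a'), (0, 'a'), (3, 'c'), (3, 'a'), (2, 'c'), (5, 'a')]


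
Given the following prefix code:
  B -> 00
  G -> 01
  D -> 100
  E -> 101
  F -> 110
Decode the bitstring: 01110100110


Decoding step by step:
Bits 01 -> G
Bits 110 -> F
Bits 100 -> D
Bits 110 -> F


Decoded message: GFDF


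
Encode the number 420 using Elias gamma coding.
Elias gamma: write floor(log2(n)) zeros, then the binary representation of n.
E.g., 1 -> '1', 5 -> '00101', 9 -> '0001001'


num_bits = floor(log2(420)) + 1 = 9
leading_zeros = num_bits - 1 = 8
binary(420) = 110100100

Elias gamma(420) = '00000000' + '110100100' = 00000000110100100 (17 bits)


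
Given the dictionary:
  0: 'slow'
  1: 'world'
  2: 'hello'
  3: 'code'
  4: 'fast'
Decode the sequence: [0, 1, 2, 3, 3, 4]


Look up each index in the dictionary:
  0 -> 'slow'
  1 -> 'world'
  2 -> 'hello'
  3 -> 'code'
  3 -> 'code'
  4 -> 'fast'

Decoded: "slow world hello code code fast"


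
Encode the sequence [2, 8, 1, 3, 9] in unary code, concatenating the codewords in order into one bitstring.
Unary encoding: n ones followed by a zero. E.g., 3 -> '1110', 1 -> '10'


Encode each number as n ones followed by a terminating 0:
  2 -> 110 (3 bits)
  8 -> 111111110 (9 bits)
  1 -> 10 (2 bits)
  3 -> 1110 (4 bits)
  9 -> 1111111110 (10 bits)
Total length = 3 + 9 + 2 + 4 + 10 = 28 bits.

Unary([2, 8, 1, 3, 9]) = 1101111111101011101111111110 (28 bits)


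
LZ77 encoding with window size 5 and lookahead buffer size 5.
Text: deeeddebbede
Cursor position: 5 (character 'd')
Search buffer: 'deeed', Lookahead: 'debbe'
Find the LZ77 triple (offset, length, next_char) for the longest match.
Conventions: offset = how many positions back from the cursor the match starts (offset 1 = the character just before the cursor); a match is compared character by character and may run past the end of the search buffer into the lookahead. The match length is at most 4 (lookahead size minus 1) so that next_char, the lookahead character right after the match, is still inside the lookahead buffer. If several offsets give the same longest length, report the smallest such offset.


Try each offset into the search buffer:
  offset=1 (pos 4, char 'd'): match length 1
  offset=2 (pos 3, char 'e'): match length 0
  offset=3 (pos 2, char 'e'): match length 0
  offset=4 (pos 1, char 'e'): match length 0
  offset=5 (pos 0, char 'd'): match length 2
Longest match has length 2 at offset 5.
next_char = character at position 5 + 2 = 7 -> 'b'

Best match: offset=5, length=2 (matching 'de' starting at position 0)
LZ77 triple: (5, 2, 'b')


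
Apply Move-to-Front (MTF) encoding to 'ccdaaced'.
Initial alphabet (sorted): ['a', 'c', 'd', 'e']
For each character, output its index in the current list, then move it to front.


MTF encoding:
'c': index 1 in ['a', 'c', 'd', 'e'] -> ['c', 'a', 'd', 'e']
'c': index 0 in ['c', 'a', 'd', 'e'] -> ['c', 'a', 'd', 'e']
'd': index 2 in ['c', 'a', 'd', 'e'] -> ['d', 'c', 'a', 'e']
'a': index 2 in ['d', 'c', 'a', 'e'] -> ['a', 'd', 'c', 'e']
'a': index 0 in ['a', 'd', 'c', 'e'] -> ['a', 'd', 'c', 'e']
'c': index 2 in ['a', 'd', 'c', 'e'] -> ['c', 'a', 'd', 'e']
'e': index 3 in ['c', 'a', 'd', 'e'] -> ['e', 'c', 'a', 'd']
'd': index 3 in ['e', 'c', 'a', 'd'] -> ['d', 'e', 'c', 'a']


Output: [1, 0, 2, 2, 0, 2, 3, 3]


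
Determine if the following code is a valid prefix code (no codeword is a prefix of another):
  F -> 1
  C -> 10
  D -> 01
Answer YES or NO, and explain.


Checking each pair (does one codeword prefix another?):
  F='1' vs C='10': prefix -- VIOLATION

NO -- this is NOT a valid prefix code. F (1) is a prefix of C (10).


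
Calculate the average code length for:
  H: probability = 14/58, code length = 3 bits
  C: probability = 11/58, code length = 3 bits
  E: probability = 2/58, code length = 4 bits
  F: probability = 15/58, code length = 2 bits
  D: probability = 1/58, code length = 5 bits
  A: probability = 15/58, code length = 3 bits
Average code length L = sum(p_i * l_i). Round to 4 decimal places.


Weighted contributions p_i * l_i:
  H: (14/58) * 3 = 42/58
  C: (11/58) * 3 = 33/58
  E: (2/58) * 4 = 8/58
  F: (15/58) * 2 = 30/58
  D: (1/58) * 5 = 5/58
  A: (15/58) * 3 = 45/58
Sum = (42 + 33 + 8 + 30 + 5 + 45)/58 = 163/58

L = 163/58 = 2.8103 bits/symbol


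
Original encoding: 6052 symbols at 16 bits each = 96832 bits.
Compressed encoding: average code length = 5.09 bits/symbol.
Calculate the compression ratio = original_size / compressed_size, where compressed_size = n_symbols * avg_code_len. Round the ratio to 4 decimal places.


original_size = n_symbols * orig_bits = 6052 * 16 = 96832 bits
compressed_size = n_symbols * avg_code_len = 6052 * 5.09 = 30804.68 bits
ratio = original_size / compressed_size = 96832 / 30804.68 = 3.1434

Compression ratio = 3.1434


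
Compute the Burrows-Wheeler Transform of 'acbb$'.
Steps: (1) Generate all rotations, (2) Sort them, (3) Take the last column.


Rotations (sorted):
  0: $acbb -> last char: b
  1: acbb$ -> last char: $
  2: b$acb -> last char: b
  3: bb$ac -> last char: c
  4: cbb$a -> last char: a


BWT = b$bca


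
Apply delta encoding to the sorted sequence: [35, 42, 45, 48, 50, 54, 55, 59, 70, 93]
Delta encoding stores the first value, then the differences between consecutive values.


First value: 35
Deltas:
  42 - 35 = 7
  45 - 42 = 3
  48 - 45 = 3
  50 - 48 = 2
  54 - 50 = 4
  55 - 54 = 1
  59 - 55 = 4
  70 - 59 = 11
  93 - 70 = 23


Delta encoded: [35, 7, 3, 3, 2, 4, 1, 4, 11, 23]


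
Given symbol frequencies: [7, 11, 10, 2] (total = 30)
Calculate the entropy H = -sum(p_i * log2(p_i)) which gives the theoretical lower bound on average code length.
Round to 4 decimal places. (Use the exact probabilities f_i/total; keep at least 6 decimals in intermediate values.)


Per-symbol terms -p_i * log2(p_i) with p_i = f_i/30:
  p = 7/30 = 0.233333: log2(p) = -2.099536, -p*log2(p) = 0.489892
  p = 11/30 = 0.366667: log2(p) = -1.447459, -p*log2(p) = 0.530735
  p = 10/30 = 0.333333: log2(p) = -1.584963, -p*log2(p) = 0.528321
  p = 2/30 = 0.066667: log2(p) = -3.906891, -p*log2(p) = 0.260459
H = 0.489892 + 0.530735 + 0.528321 + 0.260459 = 1.809407

H = 1.8094 bits/symbol
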